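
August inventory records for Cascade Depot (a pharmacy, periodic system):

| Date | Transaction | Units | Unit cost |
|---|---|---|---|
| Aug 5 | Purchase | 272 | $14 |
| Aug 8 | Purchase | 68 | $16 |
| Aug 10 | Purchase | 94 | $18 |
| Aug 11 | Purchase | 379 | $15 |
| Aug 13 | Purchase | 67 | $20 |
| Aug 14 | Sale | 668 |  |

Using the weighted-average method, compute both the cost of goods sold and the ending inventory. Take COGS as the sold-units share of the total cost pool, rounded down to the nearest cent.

COGS = $10,333.50; ending inventory = $3,279.50

Aug 14, sell 668: 668/880 × $13,613.00 → $10,333.50
Ending inventory (cost pool remaining) = $3,279.50
Check: goods available $13,613.00 = COGS $10,333.50 + ending $3,279.50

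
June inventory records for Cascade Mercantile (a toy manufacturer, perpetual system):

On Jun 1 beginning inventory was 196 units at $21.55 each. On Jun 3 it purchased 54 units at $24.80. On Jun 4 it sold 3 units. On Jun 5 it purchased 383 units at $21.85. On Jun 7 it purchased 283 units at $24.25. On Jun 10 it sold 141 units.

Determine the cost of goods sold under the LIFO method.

COGS = $3,493.65

Jun 4, 3 sold [LIFO — newest first]: 3 @ $24.80 = $74.40
Jun 10, 141 sold [LIFO — newest first]: 141 @ $24.25 = $3,419.25
Total COGS = $74.40 + $3,419.25 = $3,493.65
Ending inventory: 196 @ $21.55 + 51 @ $24.80 + 383 @ $21.85 + 142 @ $24.25 = $17,300.65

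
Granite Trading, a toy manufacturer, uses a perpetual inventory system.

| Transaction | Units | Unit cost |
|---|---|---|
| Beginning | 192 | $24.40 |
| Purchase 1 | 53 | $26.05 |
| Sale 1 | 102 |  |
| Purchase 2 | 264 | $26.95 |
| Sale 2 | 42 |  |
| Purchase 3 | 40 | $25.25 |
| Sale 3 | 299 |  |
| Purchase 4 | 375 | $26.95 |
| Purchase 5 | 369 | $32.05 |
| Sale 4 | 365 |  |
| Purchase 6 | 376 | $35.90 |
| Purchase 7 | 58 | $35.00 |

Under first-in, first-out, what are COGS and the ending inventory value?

COGS = $21,170.30; ending inventory = $30,481.05

Sale 1 (102) [FIFO — oldest first]: 102 @ $24.40 = $2,488.80
Sale 2 (42) [FIFO — oldest first]: 42 @ $24.40 = $1,024.80
Sale 3 (299) [FIFO — oldest first]: 48 @ $24.40 + 53 @ $26.05 + 198 @ $26.95 = $7,887.95
Sale 4 (365) [FIFO — oldest first]: 66 @ $26.95 + 40 @ $25.25 + 259 @ $26.95 = $9,768.75
Total COGS = $2,488.80 + $1,024.80 + $7,887.95 + $9,768.75 = $21,170.30
Ending inventory: 116 @ $26.95 + 369 @ $32.05 + 376 @ $35.90 + 58 @ $35.00 = $30,481.05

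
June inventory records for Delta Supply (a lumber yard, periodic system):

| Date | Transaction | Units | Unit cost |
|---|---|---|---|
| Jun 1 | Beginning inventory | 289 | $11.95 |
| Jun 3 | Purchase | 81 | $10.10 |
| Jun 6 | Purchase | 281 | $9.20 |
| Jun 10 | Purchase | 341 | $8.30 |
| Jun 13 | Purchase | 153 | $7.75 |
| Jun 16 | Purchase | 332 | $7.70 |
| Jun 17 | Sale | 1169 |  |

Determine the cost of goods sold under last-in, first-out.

COGS = $9,783.85

Jun 17, 1169 sold [LIFO — newest first]: 332 @ $7.70 + 153 @ $7.75 + 341 @ $8.30 + 281 @ $9.20 + 62 @ $10.10 = $9,783.85
Ending inventory: 289 @ $11.95 + 19 @ $10.10 = $3,645.45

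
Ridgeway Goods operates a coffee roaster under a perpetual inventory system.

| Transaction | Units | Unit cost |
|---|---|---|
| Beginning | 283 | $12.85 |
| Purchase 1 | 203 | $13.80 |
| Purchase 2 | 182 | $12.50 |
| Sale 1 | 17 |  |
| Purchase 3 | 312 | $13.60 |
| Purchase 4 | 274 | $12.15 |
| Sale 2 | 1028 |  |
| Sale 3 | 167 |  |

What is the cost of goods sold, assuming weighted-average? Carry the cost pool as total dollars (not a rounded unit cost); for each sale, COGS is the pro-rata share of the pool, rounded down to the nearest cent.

After Beginning: 283 on hand, pool $3,636.55 (≈ $12.8500 each)
After Purchase 1: 486 on hand, pool $6,437.95 (≈ $13.2468 each)
After Purchase 2: 668 on hand, pool $8,712.95 (≈ $13.0433 each)
Sale 1, sell 17: 17/668 × $8,712.95 → $221.73
After Purchase 3: 963 on hand, pool $12,734.42 (≈ $13.2237 each)
After Purchase 4: 1237 on hand, pool $16,063.52 (≈ $12.9859 each)
Sale 2, sell 1028: 1028/1237 × $16,063.52 → $13,349.47
Sale 3, sell 167: 167/209 × $2,714.05 → $2,168.64
Total COGS = $221.73 + $13,349.47 + $2,168.64 = $15,739.84
Ending inventory (cost pool remaining) = $545.41

COGS = $15,739.84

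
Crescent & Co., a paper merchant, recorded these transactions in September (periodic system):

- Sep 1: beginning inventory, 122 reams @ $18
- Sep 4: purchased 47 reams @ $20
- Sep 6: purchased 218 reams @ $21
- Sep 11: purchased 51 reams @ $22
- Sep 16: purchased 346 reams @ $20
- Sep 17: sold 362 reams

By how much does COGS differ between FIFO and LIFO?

$83

FIFO COGS: 122 @ $18 + 47 @ $20 + 193 @ $21 = $7,189
LIFO COGS: 346 @ $20 + 16 @ $22 = $7,272
Difference = |$7,189 − $7,272| = $83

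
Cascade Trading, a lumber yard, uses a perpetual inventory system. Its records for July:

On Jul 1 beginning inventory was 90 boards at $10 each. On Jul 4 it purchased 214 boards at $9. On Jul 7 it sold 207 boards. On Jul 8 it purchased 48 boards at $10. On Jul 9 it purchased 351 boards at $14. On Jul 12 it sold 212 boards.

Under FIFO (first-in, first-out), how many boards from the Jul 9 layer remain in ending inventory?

Jul 7, 207 sold [FIFO — oldest first]: 90 @ $10 + 117 @ $9 = $1,953
Jul 12, 212 sold [FIFO — oldest first]: 97 @ $9 + 48 @ $10 + 67 @ $14 = $2,291
Total COGS = $1,953 + $2,291 = $4,244
Ending inventory: 284 @ $14 = $3,976

284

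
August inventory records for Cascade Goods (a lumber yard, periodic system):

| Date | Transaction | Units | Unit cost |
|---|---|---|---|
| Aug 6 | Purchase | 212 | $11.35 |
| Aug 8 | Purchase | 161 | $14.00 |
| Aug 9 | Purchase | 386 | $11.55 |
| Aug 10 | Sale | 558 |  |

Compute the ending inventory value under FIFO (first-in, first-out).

Ending inventory = $2,321.55

Aug 10, 558 sold [FIFO — oldest first]: 212 @ $11.35 + 161 @ $14.00 + 185 @ $11.55 = $6,796.95
Ending inventory: 201 @ $11.55 = $2,321.55
Check: goods available $9,118.50 = COGS $6,796.95 + ending $2,321.55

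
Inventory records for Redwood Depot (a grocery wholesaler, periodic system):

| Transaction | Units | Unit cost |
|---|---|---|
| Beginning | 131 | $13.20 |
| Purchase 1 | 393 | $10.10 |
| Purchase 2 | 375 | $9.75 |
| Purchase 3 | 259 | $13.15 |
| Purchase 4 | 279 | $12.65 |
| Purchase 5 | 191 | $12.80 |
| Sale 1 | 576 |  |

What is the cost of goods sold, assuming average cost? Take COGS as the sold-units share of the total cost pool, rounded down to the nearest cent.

COGS = $6,628.51

Sale 1, sell 576: 576/1628 × $18,734.75 → $6,628.51
Ending inventory (cost pool remaining) = $12,106.24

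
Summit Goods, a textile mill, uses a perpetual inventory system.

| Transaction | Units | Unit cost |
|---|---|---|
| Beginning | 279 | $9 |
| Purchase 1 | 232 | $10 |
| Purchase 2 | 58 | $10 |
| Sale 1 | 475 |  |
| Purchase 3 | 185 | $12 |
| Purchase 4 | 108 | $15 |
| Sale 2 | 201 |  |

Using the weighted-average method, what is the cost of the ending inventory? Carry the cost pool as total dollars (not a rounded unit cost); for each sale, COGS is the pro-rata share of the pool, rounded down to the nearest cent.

Ending inventory = $2,275.22

After Beginning: 279 on hand, pool $2,511.00 (≈ $9.0000 each)
After Purchase 1: 511 on hand, pool $4,831.00 (≈ $9.4540 each)
After Purchase 2: 569 on hand, pool $5,411.00 (≈ $9.5097 each)
Sale 1, sell 475: 475/569 × $5,411.00 → $4,517.09
After Purchase 3: 279 on hand, pool $3,113.91 (≈ $11.1610 each)
After Purchase 4: 387 on hand, pool $4,733.91 (≈ $12.2323 each)
Sale 2, sell 201: 201/387 × $4,733.91 → $2,458.69
Total COGS = $4,517.09 + $2,458.69 = $6,975.78
Ending inventory (cost pool remaining) = $2,275.22
Check: goods available $9,251.00 = COGS $6,975.78 + ending $2,275.22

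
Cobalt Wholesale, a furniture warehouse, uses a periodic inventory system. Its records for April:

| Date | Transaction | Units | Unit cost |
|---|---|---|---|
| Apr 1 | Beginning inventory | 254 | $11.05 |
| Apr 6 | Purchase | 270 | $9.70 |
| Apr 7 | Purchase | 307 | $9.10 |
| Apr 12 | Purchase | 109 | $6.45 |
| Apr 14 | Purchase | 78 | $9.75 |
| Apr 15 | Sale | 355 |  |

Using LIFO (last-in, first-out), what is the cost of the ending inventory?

Ending inventory = $6,690.60

Apr 15, 355 sold [LIFO — newest first]: 78 @ $9.75 + 109 @ $6.45 + 168 @ $9.10 = $2,992.35
Ending inventory: 254 @ $11.05 + 270 @ $9.70 + 139 @ $9.10 = $6,690.60
Check: goods available $9,682.95 = COGS $2,992.35 + ending $6,690.60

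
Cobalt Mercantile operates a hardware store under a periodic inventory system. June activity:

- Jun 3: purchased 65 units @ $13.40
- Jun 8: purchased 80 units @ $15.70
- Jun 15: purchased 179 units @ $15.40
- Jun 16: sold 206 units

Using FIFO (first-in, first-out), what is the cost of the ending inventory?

Ending inventory = $1,817.20

Jun 16, 206 sold [FIFO — oldest first]: 65 @ $13.40 + 80 @ $15.70 + 61 @ $15.40 = $3,066.40
Ending inventory: 118 @ $15.40 = $1,817.20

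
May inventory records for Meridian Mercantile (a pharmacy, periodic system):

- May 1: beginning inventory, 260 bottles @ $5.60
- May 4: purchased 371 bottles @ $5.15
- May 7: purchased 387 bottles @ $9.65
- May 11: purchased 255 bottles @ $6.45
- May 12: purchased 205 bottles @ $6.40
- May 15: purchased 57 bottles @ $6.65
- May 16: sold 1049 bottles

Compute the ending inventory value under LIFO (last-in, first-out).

Ending inventory = $2,619.90

May 16, 1049 sold [LIFO — newest first]: 57 @ $6.65 + 205 @ $6.40 + 255 @ $6.45 + 387 @ $9.65 + 145 @ $5.15 = $7,817.10
Ending inventory: 260 @ $5.60 + 226 @ $5.15 = $2,619.90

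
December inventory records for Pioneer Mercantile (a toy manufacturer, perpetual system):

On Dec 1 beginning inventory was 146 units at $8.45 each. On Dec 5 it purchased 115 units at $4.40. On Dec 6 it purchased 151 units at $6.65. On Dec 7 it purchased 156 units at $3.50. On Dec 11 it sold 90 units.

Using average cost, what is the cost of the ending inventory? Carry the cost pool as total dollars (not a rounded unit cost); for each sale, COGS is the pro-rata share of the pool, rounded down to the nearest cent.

After Dec 1: 146 on hand, pool $1,233.70 (≈ $8.4500 each)
After Dec 5: 261 on hand, pool $1,739.70 (≈ $6.6655 each)
After Dec 6: 412 on hand, pool $2,743.85 (≈ $6.6598 each)
After Dec 7: 568 on hand, pool $3,289.85 (≈ $5.7920 each)
Dec 11, sell 90: 90/568 × $3,289.85 → $521.27
Ending inventory (cost pool remaining) = $2,768.58
Check: goods available $3,289.85 = COGS $521.27 + ending $2,768.58

Ending inventory = $2,768.58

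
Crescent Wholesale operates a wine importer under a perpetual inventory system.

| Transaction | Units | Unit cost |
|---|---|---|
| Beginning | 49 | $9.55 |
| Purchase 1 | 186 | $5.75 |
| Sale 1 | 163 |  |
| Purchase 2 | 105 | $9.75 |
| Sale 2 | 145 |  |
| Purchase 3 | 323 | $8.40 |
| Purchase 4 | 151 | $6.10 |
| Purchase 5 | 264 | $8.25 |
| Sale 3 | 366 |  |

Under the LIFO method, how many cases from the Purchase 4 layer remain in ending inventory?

49

Sale 1 (163) [LIFO — newest first]: 163 @ $5.75 = $937.25
Sale 2 (145) [LIFO — newest first]: 105 @ $9.75 + 23 @ $5.75 + 17 @ $9.55 = $1,318.35
Sale 3 (366) [LIFO — newest first]: 264 @ $8.25 + 102 @ $6.10 = $2,800.20
Total COGS = $937.25 + $1,318.35 + $2,800.20 = $5,055.80
Ending inventory: 32 @ $9.55 + 323 @ $8.40 + 49 @ $6.10 = $3,317.70
Check: goods available $8,373.50 = COGS $5,055.80 + ending $3,317.70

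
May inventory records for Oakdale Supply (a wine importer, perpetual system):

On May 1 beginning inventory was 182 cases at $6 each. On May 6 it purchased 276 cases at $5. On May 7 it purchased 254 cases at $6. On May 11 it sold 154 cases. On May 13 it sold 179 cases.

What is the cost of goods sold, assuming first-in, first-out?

COGS = $1,847

May 11, 154 sold [FIFO — oldest first]: 154 @ $6 = $924
May 13, 179 sold [FIFO — oldest first]: 28 @ $6 + 151 @ $5 = $923
Total COGS = $924 + $923 = $1,847
Ending inventory: 125 @ $5 + 254 @ $6 = $2,149
Check: goods available $3,996 = COGS $1,847 + ending $2,149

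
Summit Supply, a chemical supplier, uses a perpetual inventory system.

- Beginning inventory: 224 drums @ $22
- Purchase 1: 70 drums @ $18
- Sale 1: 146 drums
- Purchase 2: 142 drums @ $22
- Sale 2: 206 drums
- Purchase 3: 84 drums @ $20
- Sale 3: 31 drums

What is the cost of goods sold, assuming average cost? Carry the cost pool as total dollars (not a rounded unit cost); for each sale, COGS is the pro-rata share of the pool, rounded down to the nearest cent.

COGS = $8,148.28

After Beginning: 224 on hand, pool $4,928.00 (≈ $22.0000 each)
After Purchase 1: 294 on hand, pool $6,188.00 (≈ $21.0476 each)
Sale 1, sell 146: 146/294 × $6,188.00 → $3,072.95
After Purchase 2: 290 on hand, pool $6,239.05 (≈ $21.5140 each)
Sale 2, sell 206: 206/290 × $6,239.05 → $4,431.87
After Purchase 3: 168 on hand, pool $3,487.18 (≈ $20.7570 each)
Sale 3, sell 31: 31/168 × $3,487.18 → $643.46
Total COGS = $3,072.95 + $4,431.87 + $643.46 = $8,148.28
Ending inventory (cost pool remaining) = $2,843.72
Check: goods available $10,992.00 = COGS $8,148.28 + ending $2,843.72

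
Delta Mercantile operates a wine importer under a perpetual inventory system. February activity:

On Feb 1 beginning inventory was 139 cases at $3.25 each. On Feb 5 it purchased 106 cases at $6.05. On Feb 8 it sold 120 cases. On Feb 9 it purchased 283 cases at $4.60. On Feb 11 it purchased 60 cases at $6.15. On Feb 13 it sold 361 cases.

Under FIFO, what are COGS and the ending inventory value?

Feb 8, 120 sold [FIFO — oldest first]: 120 @ $3.25 = $390.00
Feb 13, 361 sold [FIFO — oldest first]: 19 @ $3.25 + 106 @ $6.05 + 236 @ $4.60 = $1,788.65
Total COGS = $390.00 + $1,788.65 = $2,178.65
Ending inventory: 47 @ $4.60 + 60 @ $6.15 = $585.20

COGS = $2,178.65; ending inventory = $585.20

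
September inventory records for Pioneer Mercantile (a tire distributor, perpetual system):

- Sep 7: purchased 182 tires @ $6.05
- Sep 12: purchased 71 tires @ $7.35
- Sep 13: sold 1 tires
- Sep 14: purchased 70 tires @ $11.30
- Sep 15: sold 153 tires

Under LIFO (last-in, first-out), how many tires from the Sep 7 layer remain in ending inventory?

169

Sep 13, 1 sold [LIFO — newest first]: 1 @ $7.35 = $7.35
Sep 15, 153 sold [LIFO — newest first]: 70 @ $11.30 + 70 @ $7.35 + 13 @ $6.05 = $1,384.15
Total COGS = $7.35 + $1,384.15 = $1,391.50
Ending inventory: 169 @ $6.05 = $1,022.45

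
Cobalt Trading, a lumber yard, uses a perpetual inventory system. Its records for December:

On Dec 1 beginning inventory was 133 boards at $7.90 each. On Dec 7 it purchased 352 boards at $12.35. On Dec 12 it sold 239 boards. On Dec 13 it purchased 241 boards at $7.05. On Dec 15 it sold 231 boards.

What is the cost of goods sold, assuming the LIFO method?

COGS = $4,580.20

Dec 12, 239 sold [LIFO — newest first]: 239 @ $12.35 = $2,951.65
Dec 15, 231 sold [LIFO — newest first]: 231 @ $7.05 = $1,628.55
Total COGS = $2,951.65 + $1,628.55 = $4,580.20
Ending inventory: 133 @ $7.90 + 113 @ $12.35 + 10 @ $7.05 = $2,516.75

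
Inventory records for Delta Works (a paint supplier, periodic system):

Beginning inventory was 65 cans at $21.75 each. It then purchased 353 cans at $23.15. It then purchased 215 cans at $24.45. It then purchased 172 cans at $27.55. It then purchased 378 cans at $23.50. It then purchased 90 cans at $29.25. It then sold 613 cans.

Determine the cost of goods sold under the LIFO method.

Sale 1 (613) [LIFO — newest first]: 90 @ $29.25 + 378 @ $23.50 + 145 @ $27.55 = $15,510.25
Ending inventory: 65 @ $21.75 + 353 @ $23.15 + 215 @ $24.45 + 27 @ $27.55 = $15,586.30
Check: goods available $31,096.55 = COGS $15,510.25 + ending $15,586.30

COGS = $15,510.25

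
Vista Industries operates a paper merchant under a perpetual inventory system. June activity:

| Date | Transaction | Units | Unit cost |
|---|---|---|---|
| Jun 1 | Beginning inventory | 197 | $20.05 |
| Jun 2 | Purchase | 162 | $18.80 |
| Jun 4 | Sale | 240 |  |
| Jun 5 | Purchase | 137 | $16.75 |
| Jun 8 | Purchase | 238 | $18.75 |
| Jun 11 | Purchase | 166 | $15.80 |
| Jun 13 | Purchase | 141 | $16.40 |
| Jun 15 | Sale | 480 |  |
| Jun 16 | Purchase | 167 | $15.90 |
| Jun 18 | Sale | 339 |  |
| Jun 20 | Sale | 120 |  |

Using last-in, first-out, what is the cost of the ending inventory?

Ending inventory = $581.45

Jun 4, 240 sold [LIFO — newest first]: 162 @ $18.80 + 78 @ $20.05 = $4,609.50
Jun 15, 480 sold [LIFO — newest first]: 141 @ $16.40 + 166 @ $15.80 + 173 @ $18.75 = $8,178.95
Jun 18, 339 sold [LIFO — newest first]: 167 @ $15.90 + 65 @ $18.75 + 107 @ $16.75 = $5,666.30
Jun 20, 120 sold [LIFO — newest first]: 30 @ $16.75 + 90 @ $20.05 = $2,307.00
Total COGS = $4,609.50 + $8,178.95 + $5,666.30 + $2,307.00 = $20,761.75
Ending inventory: 29 @ $20.05 = $581.45
Check: goods available $21,343.20 = COGS $20,761.75 + ending $581.45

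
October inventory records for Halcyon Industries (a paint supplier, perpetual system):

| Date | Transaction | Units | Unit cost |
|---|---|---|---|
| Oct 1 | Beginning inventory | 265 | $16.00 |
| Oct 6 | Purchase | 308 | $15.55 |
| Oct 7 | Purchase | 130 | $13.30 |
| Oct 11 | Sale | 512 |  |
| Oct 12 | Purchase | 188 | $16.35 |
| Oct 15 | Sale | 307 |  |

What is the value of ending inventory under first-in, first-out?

Ending inventory = $1,177.20

Oct 11, 512 sold [FIFO — oldest first]: 265 @ $16.00 + 247 @ $15.55 = $8,080.85
Oct 15, 307 sold [FIFO — oldest first]: 61 @ $15.55 + 130 @ $13.30 + 116 @ $16.35 = $4,574.15
Total COGS = $8,080.85 + $4,574.15 = $12,655.00
Ending inventory: 72 @ $16.35 = $1,177.20
Check: goods available $13,832.20 = COGS $12,655.00 + ending $1,177.20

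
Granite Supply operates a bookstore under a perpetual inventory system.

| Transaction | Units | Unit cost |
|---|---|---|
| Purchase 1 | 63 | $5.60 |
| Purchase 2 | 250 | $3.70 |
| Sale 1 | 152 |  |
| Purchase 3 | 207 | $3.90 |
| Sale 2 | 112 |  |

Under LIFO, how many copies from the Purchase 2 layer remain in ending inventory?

98

Sale 1 (152) [LIFO — newest first]: 152 @ $3.70 = $562.40
Sale 2 (112) [LIFO — newest first]: 112 @ $3.90 = $436.80
Total COGS = $562.40 + $436.80 = $999.20
Ending inventory: 63 @ $5.60 + 98 @ $3.70 + 95 @ $3.90 = $1,085.90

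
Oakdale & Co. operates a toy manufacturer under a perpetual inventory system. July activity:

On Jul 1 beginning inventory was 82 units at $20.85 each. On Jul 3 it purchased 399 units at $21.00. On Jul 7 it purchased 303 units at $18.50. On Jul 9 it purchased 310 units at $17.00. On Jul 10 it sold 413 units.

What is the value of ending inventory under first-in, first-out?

Jul 10, 413 sold [FIFO — oldest first]: 82 @ $20.85 + 331 @ $21.00 = $8,660.70
Ending inventory: 68 @ $21.00 + 303 @ $18.50 + 310 @ $17.00 = $12,303.50
Check: goods available $20,964.20 = COGS $8,660.70 + ending $12,303.50

Ending inventory = $12,303.50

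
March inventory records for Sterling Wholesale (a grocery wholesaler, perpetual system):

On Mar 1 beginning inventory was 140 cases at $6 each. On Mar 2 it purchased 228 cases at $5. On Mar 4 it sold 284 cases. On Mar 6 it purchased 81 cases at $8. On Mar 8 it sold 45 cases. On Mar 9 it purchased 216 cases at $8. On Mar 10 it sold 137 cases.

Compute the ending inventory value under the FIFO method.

Mar 4, 284 sold [FIFO — oldest first]: 140 @ $6 + 144 @ $5 = $1,560
Mar 8, 45 sold [FIFO — oldest first]: 45 @ $5 = $225
Mar 10, 137 sold [FIFO — oldest first]: 39 @ $5 + 81 @ $8 + 17 @ $8 = $979
Total COGS = $1,560 + $225 + $979 = $2,764
Ending inventory: 199 @ $8 = $1,592
Check: goods available $4,356 = COGS $2,764 + ending $1,592

Ending inventory = $1,592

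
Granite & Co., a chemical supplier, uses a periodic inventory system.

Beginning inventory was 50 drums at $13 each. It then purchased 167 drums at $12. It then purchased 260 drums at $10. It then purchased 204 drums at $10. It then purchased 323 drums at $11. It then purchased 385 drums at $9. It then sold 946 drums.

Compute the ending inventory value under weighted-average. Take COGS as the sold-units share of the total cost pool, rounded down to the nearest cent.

Sale 1, sell 946: 946/1389 × $14,312.00 → $9,747.40
Ending inventory (cost pool remaining) = $4,564.60
Check: goods available $14,312.00 = COGS $9,747.40 + ending $4,564.60

Ending inventory = $4,564.60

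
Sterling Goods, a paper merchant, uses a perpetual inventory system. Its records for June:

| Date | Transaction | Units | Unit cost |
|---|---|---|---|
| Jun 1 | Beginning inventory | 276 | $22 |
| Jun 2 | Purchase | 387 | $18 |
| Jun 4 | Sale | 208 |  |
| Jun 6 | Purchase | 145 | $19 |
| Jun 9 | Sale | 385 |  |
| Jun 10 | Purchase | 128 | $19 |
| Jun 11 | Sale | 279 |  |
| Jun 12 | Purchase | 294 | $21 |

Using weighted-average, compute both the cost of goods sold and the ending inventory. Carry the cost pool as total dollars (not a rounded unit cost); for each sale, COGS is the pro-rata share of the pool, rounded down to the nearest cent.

After Jun 1: 276 on hand, pool $6,072.00 (≈ $22.0000 each)
After Jun 2: 663 on hand, pool $13,038.00 (≈ $19.6652 each)
Jun 4, sell 208: 208/663 × $13,038.00 → $4,090.35
After Jun 6: 600 on hand, pool $11,702.65 (≈ $19.5044 each)
Jun 9, sell 385: 385/600 × $11,702.65 → $7,509.20
After Jun 10: 343 on hand, pool $6,625.45 (≈ $19.3162 each)
Jun 11, sell 279: 279/343 × $6,625.45 → $5,389.21
After Jun 12: 358 on hand, pool $7,410.24 (≈ $20.6990 each)
Total COGS = $4,090.35 + $7,509.20 + $5,389.21 = $16,988.76
Ending inventory (cost pool remaining) = $7,410.24
Check: goods available $24,399.00 = COGS $16,988.76 + ending $7,410.24

COGS = $16,988.76; ending inventory = $7,410.24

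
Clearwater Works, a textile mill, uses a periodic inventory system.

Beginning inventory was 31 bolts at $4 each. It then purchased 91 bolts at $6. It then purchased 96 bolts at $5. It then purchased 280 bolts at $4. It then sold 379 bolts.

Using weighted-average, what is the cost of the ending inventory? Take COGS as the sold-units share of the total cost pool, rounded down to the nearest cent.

Ending inventory = $542.43

Sale 1, sell 379: 379/498 × $2,270.00 → $1,727.57
Ending inventory (cost pool remaining) = $542.43
Check: goods available $2,270.00 = COGS $1,727.57 + ending $542.43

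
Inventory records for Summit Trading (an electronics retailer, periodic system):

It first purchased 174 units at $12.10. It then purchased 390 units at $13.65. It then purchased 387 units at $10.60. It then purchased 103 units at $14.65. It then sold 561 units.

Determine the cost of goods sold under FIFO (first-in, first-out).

COGS = $7,387.95

Sale 1 (561) [FIFO — oldest first]: 174 @ $12.10 + 387 @ $13.65 = $7,387.95
Ending inventory: 3 @ $13.65 + 387 @ $10.60 + 103 @ $14.65 = $5,652.10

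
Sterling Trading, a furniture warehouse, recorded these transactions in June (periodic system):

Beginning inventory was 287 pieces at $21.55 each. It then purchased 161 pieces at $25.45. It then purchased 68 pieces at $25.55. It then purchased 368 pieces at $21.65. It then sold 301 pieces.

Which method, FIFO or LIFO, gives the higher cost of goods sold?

FIFO

FIFO COGS: 287 @ $21.55 + 14 @ $25.45 = $6,541.15
LIFO COGS: 301 @ $21.65 = $6,516.65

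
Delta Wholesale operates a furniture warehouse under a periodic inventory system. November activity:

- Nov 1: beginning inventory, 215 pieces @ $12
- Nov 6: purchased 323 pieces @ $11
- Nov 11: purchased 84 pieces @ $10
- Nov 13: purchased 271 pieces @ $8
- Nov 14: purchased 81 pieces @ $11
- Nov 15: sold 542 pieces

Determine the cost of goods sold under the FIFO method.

Nov 15, 542 sold [FIFO — oldest first]: 215 @ $12 + 323 @ $11 + 4 @ $10 = $6,173
Ending inventory: 80 @ $10 + 271 @ $8 + 81 @ $11 = $3,859
Check: goods available $10,032 = COGS $6,173 + ending $3,859

COGS = $6,173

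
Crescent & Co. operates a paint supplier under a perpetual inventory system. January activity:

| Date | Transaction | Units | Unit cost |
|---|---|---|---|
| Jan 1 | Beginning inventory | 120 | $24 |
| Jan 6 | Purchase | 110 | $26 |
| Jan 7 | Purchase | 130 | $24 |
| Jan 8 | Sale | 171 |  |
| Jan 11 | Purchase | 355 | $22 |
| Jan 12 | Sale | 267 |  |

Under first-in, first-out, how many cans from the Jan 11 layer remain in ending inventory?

Jan 8, 171 sold [FIFO — oldest first]: 120 @ $24 + 51 @ $26 = $4,206
Jan 12, 267 sold [FIFO — oldest first]: 59 @ $26 + 130 @ $24 + 78 @ $22 = $6,370
Total COGS = $4,206 + $6,370 = $10,576
Ending inventory: 277 @ $22 = $6,094

277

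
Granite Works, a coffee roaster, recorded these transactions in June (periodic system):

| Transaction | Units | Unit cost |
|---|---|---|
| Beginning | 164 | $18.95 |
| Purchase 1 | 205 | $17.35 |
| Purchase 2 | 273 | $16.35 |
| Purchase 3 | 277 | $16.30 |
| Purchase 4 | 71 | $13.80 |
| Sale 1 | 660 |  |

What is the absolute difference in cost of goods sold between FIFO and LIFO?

FIFO COGS: 164 @ $18.95 + 205 @ $17.35 + 273 @ $16.35 + 18 @ $16.30 = $11,421.50
LIFO COGS: 71 @ $13.80 + 277 @ $16.30 + 273 @ $16.35 + 39 @ $17.35 = $10,635.10
Difference = |$11,421.50 − $10,635.10| = $786.40

$786.40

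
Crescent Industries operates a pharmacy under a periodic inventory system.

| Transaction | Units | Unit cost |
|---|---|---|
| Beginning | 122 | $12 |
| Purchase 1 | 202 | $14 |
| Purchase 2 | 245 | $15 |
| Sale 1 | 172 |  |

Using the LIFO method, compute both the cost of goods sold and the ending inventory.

COGS = $2,580; ending inventory = $5,387

Sale 1 (172) [LIFO — newest first]: 172 @ $15 = $2,580
Ending inventory: 122 @ $12 + 202 @ $14 + 73 @ $15 = $5,387
Check: goods available $7,967 = COGS $2,580 + ending $5,387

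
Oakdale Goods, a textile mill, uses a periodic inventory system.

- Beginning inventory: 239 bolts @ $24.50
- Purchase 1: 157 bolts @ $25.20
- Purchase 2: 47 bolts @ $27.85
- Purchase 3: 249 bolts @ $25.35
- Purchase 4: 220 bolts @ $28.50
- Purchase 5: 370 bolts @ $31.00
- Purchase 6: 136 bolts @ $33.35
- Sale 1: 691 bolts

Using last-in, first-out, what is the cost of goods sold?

COGS = $21,278.10

Sale 1 (691) [LIFO — newest first]: 136 @ $33.35 + 370 @ $31.00 + 185 @ $28.50 = $21,278.10
Ending inventory: 239 @ $24.50 + 157 @ $25.20 + 47 @ $27.85 + 249 @ $25.35 + 35 @ $28.50 = $18,430.50
Check: goods available $39,708.60 = COGS $21,278.10 + ending $18,430.50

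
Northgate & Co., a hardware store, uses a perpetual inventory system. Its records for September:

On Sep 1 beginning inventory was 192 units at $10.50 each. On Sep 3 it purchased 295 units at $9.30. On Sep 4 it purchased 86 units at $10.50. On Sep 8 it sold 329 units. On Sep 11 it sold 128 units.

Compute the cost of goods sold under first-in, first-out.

Sep 8, 329 sold [FIFO — oldest first]: 192 @ $10.50 + 137 @ $9.30 = $3,290.10
Sep 11, 128 sold [FIFO — oldest first]: 128 @ $9.30 = $1,190.40
Total COGS = $3,290.10 + $1,190.40 = $4,480.50
Ending inventory: 30 @ $9.30 + 86 @ $10.50 = $1,182.00

COGS = $4,480.50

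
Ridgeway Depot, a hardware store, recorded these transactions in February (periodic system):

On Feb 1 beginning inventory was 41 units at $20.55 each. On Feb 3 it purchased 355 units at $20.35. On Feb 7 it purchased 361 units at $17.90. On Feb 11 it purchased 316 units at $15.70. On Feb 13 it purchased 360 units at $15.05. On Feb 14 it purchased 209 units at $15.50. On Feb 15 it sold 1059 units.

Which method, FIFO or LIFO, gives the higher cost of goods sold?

FIFO

FIFO COGS: 41 @ $20.55 + 355 @ $20.35 + 361 @ $17.90 + 302 @ $15.70 = $19,270.10
LIFO COGS: 209 @ $15.50 + 360 @ $15.05 + 316 @ $15.70 + 174 @ $17.90 = $16,733.30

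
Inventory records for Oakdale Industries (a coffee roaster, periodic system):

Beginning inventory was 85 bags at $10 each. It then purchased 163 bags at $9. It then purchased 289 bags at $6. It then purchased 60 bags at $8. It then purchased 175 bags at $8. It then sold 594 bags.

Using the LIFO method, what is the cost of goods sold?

Sale 1 (594) [LIFO — newest first]: 175 @ $8 + 60 @ $8 + 289 @ $6 + 70 @ $9 = $4,244
Ending inventory: 85 @ $10 + 93 @ $9 = $1,687
Check: goods available $5,931 = COGS $4,244 + ending $1,687

COGS = $4,244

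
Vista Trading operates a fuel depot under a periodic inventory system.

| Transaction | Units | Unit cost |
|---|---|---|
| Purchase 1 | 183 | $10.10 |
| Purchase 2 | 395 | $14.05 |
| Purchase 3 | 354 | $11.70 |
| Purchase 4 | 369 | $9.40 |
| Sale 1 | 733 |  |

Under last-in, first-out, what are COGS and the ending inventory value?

Sale 1 (733) [LIFO — newest first]: 369 @ $9.40 + 354 @ $11.70 + 10 @ $14.05 = $7,750.90
Ending inventory: 183 @ $10.10 + 385 @ $14.05 = $7,257.55
Check: goods available $15,008.45 = COGS $7,750.90 + ending $7,257.55

COGS = $7,750.90; ending inventory = $7,257.55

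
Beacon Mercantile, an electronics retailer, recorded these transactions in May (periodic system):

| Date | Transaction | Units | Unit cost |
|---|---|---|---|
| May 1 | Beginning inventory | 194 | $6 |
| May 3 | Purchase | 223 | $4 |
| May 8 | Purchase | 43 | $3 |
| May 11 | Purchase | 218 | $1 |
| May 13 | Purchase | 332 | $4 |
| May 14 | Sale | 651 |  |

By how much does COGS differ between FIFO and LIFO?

$469

FIFO COGS: 194 @ $6 + 223 @ $4 + 43 @ $3 + 191 @ $1 = $2,376
LIFO COGS: 332 @ $4 + 218 @ $1 + 43 @ $3 + 58 @ $4 = $1,907
Difference = |$2,376 − $1,907| = $469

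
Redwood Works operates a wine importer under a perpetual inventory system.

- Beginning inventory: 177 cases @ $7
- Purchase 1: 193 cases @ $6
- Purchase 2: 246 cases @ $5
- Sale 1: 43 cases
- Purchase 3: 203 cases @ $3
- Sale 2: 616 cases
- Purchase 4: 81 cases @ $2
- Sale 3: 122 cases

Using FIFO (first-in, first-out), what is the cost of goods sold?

COGS = $4,122

Sale 1 (43) [FIFO — oldest first]: 43 @ $7 = $301
Sale 2 (616) [FIFO — oldest first]: 134 @ $7 + 193 @ $6 + 246 @ $5 + 43 @ $3 = $3,455
Sale 3 (122) [FIFO — oldest first]: 122 @ $3 = $366
Total COGS = $301 + $3,455 + $366 = $4,122
Ending inventory: 38 @ $3 + 81 @ $2 = $276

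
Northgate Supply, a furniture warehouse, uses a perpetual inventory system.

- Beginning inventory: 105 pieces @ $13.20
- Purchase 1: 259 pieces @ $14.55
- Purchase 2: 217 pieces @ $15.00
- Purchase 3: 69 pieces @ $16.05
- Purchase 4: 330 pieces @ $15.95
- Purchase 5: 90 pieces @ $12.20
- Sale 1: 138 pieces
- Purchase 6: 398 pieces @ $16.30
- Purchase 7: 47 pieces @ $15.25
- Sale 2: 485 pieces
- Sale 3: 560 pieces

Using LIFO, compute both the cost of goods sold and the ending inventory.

Sale 1 (138) [LIFO — newest first]: 90 @ $12.20 + 48 @ $15.95 = $1,863.60
Sale 2 (485) [LIFO — newest first]: 47 @ $15.25 + 398 @ $16.30 + 40 @ $15.95 = $7,842.15
Sale 3 (560) [LIFO — newest first]: 242 @ $15.95 + 69 @ $16.05 + 217 @ $15.00 + 32 @ $14.55 = $8,687.95
Total COGS = $1,863.60 + $7,842.15 + $8,687.95 = $18,393.70
Ending inventory: 105 @ $13.20 + 227 @ $14.55 = $4,688.85

COGS = $18,393.70; ending inventory = $4,688.85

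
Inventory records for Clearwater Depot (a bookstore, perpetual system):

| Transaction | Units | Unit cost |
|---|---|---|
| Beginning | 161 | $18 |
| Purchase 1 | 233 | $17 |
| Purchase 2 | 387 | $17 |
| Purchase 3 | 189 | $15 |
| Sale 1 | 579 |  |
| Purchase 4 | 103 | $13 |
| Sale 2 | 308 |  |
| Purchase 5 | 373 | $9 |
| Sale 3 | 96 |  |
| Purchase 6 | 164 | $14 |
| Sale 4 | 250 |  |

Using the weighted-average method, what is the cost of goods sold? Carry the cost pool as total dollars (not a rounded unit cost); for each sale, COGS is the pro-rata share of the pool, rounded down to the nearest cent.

COGS = $18,731.55

After Beginning: 161 on hand, pool $2,898.00 (≈ $18.0000 each)
After Purchase 1: 394 on hand, pool $6,859.00 (≈ $17.4086 each)
After Purchase 2: 781 on hand, pool $13,438.00 (≈ $17.2061 each)
After Purchase 3: 970 on hand, pool $16,273.00 (≈ $16.7763 each)
Sale 1, sell 579: 579/970 × $16,273.00 → $9,713.47
After Purchase 4: 494 on hand, pool $7,898.53 (≈ $15.9889 each)
Sale 2, sell 308: 308/494 × $7,898.53 → $4,924.58
After Purchase 5: 559 on hand, pool $6,330.95 (≈ $11.3255 each)
Sale 3, sell 96: 96/559 × $6,330.95 → $1,087.24
After Purchase 6: 627 on hand, pool $7,539.71 (≈ $12.0251 each)
Sale 4, sell 250: 250/627 × $7,539.71 → $3,006.26
Total COGS = $9,713.47 + $4,924.58 + $1,087.24 + $3,006.26 = $18,731.55
Ending inventory (cost pool remaining) = $4,533.45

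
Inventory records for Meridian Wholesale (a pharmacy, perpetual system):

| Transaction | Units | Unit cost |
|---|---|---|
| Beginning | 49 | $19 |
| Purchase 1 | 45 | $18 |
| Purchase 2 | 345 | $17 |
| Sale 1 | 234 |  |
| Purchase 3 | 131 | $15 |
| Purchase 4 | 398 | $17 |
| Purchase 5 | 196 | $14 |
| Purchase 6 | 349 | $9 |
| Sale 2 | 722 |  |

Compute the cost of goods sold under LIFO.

Sale 1 (234) [LIFO — newest first]: 234 @ $17 = $3,978
Sale 2 (722) [LIFO — newest first]: 349 @ $9 + 196 @ $14 + 177 @ $17 = $8,894
Total COGS = $3,978 + $8,894 = $12,872
Ending inventory: 49 @ $19 + 45 @ $18 + 111 @ $17 + 131 @ $15 + 221 @ $17 = $9,350

COGS = $12,872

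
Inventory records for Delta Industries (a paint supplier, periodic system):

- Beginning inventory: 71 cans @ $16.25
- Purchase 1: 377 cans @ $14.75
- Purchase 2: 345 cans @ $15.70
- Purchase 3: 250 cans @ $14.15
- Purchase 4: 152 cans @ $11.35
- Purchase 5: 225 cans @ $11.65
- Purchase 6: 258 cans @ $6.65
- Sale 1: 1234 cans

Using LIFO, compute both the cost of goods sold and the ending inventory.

COGS = $15,075.15; ending inventory = $6,655.50

Sale 1 (1234) [LIFO — newest first]: 258 @ $6.65 + 225 @ $11.65 + 152 @ $11.35 + 250 @ $14.15 + 345 @ $15.70 + 4 @ $14.75 = $15,075.15
Ending inventory: 71 @ $16.25 + 373 @ $14.75 = $6,655.50
Check: goods available $21,730.65 = COGS $15,075.15 + ending $6,655.50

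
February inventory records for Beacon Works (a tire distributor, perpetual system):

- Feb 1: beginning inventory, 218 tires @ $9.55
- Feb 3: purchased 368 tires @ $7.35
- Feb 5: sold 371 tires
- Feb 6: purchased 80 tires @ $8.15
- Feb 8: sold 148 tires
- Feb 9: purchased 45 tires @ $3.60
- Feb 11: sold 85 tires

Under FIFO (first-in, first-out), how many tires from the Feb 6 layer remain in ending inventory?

Feb 5, 371 sold [FIFO — oldest first]: 218 @ $9.55 + 153 @ $7.35 = $3,206.45
Feb 8, 148 sold [FIFO — oldest first]: 148 @ $7.35 = $1,087.80
Feb 11, 85 sold [FIFO — oldest first]: 67 @ $7.35 + 18 @ $8.15 = $639.15
Total COGS = $3,206.45 + $1,087.80 + $639.15 = $4,933.40
Ending inventory: 62 @ $8.15 + 45 @ $3.60 = $667.30

62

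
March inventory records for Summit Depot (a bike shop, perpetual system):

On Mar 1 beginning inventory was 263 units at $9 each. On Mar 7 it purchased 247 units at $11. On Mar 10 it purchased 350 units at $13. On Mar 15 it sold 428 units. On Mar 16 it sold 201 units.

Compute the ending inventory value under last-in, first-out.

Ending inventory = $2,079

Mar 15, 428 sold [LIFO — newest first]: 350 @ $13 + 78 @ $11 = $5,408
Mar 16, 201 sold [LIFO — newest first]: 169 @ $11 + 32 @ $9 = $2,147
Total COGS = $5,408 + $2,147 = $7,555
Ending inventory: 231 @ $9 = $2,079
Check: goods available $9,634 = COGS $7,555 + ending $2,079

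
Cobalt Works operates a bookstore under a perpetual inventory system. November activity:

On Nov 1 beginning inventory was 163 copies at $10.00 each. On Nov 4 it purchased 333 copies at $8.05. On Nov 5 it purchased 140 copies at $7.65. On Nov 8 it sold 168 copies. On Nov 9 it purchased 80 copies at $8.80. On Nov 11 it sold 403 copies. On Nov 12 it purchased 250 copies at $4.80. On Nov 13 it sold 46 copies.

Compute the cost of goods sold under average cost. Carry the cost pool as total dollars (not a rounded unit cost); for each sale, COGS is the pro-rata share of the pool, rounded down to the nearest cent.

After Nov 1: 163 on hand, pool $1,630.00 (≈ $10.0000 each)
After Nov 4: 496 on hand, pool $4,310.65 (≈ $8.6908 each)
After Nov 5: 636 on hand, pool $5,381.65 (≈ $8.4617 each)
Nov 8, sell 168: 168/636 × $5,381.65 → $1,421.56
After Nov 9: 548 on hand, pool $4,664.09 (≈ $8.5111 each)
Nov 11, sell 403: 403/548 × $4,664.09 → $3,429.97
After Nov 12: 395 on hand, pool $2,434.12 (≈ $6.1623 each)
Nov 13, sell 46: 46/395 × $2,434.12 → $283.46
Total COGS = $1,421.56 + $3,429.97 + $283.46 = $5,134.99
Ending inventory (cost pool remaining) = $2,150.66
Check: goods available $7,285.65 = COGS $5,134.99 + ending $2,150.66

COGS = $5,134.99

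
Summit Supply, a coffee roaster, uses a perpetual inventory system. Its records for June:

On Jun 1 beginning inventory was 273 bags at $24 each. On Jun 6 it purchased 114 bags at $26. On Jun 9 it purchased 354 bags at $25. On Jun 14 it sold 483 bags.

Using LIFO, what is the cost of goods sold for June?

Jun 14, 483 sold [LIFO — newest first]: 354 @ $25 + 114 @ $26 + 15 @ $24 = $12,174
Ending inventory: 258 @ $24 = $6,192

COGS = $12,174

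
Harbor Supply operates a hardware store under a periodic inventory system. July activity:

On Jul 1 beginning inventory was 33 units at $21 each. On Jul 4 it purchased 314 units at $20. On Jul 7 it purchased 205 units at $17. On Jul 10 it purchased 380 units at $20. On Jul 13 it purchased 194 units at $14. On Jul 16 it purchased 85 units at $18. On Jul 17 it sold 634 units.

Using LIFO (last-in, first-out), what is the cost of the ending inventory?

Ending inventory = $10,958

Jul 17, 634 sold [LIFO — newest first]: 85 @ $18 + 194 @ $14 + 355 @ $20 = $11,346
Ending inventory: 33 @ $21 + 314 @ $20 + 205 @ $17 + 25 @ $20 = $10,958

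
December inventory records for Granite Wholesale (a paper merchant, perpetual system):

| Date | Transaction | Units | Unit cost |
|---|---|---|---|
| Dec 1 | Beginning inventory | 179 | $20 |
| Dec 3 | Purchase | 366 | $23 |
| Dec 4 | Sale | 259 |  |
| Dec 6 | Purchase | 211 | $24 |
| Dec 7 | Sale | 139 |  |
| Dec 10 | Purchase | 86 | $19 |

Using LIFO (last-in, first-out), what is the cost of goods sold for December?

Dec 4, 259 sold [LIFO — newest first]: 259 @ $23 = $5,957
Dec 7, 139 sold [LIFO — newest first]: 139 @ $24 = $3,336
Total COGS = $5,957 + $3,336 = $9,293
Ending inventory: 179 @ $20 + 107 @ $23 + 72 @ $24 + 86 @ $19 = $9,403

COGS = $9,293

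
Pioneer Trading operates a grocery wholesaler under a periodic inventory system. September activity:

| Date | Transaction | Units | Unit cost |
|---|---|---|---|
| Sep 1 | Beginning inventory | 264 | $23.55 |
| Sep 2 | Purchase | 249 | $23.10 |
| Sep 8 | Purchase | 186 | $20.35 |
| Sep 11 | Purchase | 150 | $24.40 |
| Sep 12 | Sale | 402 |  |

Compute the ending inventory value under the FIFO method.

Sep 12, 402 sold [FIFO — oldest first]: 264 @ $23.55 + 138 @ $23.10 = $9,405.00
Ending inventory: 111 @ $23.10 + 186 @ $20.35 + 150 @ $24.40 = $10,009.20

Ending inventory = $10,009.20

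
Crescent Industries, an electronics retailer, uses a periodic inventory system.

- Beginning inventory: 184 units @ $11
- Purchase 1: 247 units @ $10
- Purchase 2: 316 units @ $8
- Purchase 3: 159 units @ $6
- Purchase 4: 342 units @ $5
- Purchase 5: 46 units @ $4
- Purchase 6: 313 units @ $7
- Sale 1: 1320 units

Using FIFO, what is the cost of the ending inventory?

Sale 1 (1320) [FIFO — oldest first]: 184 @ $11 + 247 @ $10 + 316 @ $8 + 159 @ $6 + 342 @ $5 + 46 @ $4 + 26 @ $7 = $10,052
Ending inventory: 287 @ $7 = $2,009
Check: goods available $12,061 = COGS $10,052 + ending $2,009

Ending inventory = $2,009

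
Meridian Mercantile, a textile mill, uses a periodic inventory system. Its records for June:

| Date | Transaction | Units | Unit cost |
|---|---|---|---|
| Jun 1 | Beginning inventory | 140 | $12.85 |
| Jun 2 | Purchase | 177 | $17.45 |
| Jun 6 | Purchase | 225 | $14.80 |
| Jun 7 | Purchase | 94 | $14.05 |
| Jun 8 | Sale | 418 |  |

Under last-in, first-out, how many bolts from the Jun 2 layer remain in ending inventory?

78

Jun 8, 418 sold [LIFO — newest first]: 94 @ $14.05 + 225 @ $14.80 + 99 @ $17.45 = $6,378.25
Ending inventory: 140 @ $12.85 + 78 @ $17.45 = $3,160.10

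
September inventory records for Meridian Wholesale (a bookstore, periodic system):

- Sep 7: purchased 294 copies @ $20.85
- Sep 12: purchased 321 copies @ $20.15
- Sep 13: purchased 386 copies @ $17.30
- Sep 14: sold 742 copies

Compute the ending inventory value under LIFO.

Sep 14, 742 sold [LIFO — newest first]: 386 @ $17.30 + 321 @ $20.15 + 35 @ $20.85 = $13,875.70
Ending inventory: 259 @ $20.85 = $5,400.15

Ending inventory = $5,400.15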